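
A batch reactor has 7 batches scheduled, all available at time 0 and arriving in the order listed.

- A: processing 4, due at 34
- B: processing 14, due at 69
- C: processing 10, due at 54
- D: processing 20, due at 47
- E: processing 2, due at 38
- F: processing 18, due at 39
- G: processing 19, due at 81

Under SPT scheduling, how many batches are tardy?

SPT (increasing processing time): E A C B F G D.
E: 0→2, due 38, tardiness 0
A: 2→6, due 34, tardiness 0
C: 6→16, due 54, tardiness 0
B: 16→30, due 69, tardiness 0
F: 30→48, due 39, tardiness 9
G: 48→67, due 81, tardiness 0
D: 67→87, due 47, tardiness 40
Late batches: 2.

2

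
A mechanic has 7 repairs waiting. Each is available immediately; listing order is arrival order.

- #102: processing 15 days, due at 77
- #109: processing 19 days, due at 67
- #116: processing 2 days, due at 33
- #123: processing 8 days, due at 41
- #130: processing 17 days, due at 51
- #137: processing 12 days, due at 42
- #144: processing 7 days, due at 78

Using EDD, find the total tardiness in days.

EDD (increasing due date): #116 #123 #137 #130 #109 #102 #144.
#116: 0→2, due 33, tardiness 0
#123: 2→10, due 41, tardiness 0
#137: 10→22, due 42, tardiness 0
#130: 22→39, due 51, tardiness 0
#109: 39→58, due 67, tardiness 0
#102: 58→73, due 77, tardiness 0
#144: 73→80, due 78, tardiness 2
Sum = 0+0+0+0+0+0+2 = 2.

2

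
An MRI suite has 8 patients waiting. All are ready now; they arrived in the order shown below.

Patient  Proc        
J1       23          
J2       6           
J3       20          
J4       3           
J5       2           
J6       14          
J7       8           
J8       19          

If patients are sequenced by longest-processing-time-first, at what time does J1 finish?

23

LPT (decreasing processing time): J1 J3 J8 J6 J7 J2 J4 J5.
J1: 0→23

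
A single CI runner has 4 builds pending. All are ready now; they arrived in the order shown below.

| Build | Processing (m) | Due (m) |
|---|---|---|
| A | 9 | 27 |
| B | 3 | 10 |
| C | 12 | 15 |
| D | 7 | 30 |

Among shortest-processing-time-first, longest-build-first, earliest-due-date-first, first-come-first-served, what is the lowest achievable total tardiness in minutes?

1

SPT (increasing processing time): B D A C.
B: 0→3, due 10, tardiness 0
D: 3→10, due 30, tardiness 0
A: 10→19, due 27, tardiness 0
C: 19→31, due 15, tardiness 16
Sum = 0+0+0+16 = 16.
LPT (decreasing processing time): C A D B.
C: 0→12, due 15, tardiness 0
A: 12→21, due 27, tardiness 0
D: 21→28, due 30, tardiness 0
B: 28→31, due 10, tardiness 21
Sum = 0+0+0+21 = 21.
EDD (increasing due date): B C A D.
B: 0→3, due 10, tardiness 0
C: 3→15, due 15, tardiness 0
A: 15→24, due 27, tardiness 0
D: 24→31, due 30, tardiness 1
Sum = 0+0+0+1 = 1.
FIFO (arrival order): A B C D.
A: 0→9, due 27, tardiness 0
B: 9→12, due 10, tardiness 2
C: 12→24, due 15, tardiness 9
D: 24→31, due 30, tardiness 1
Sum = 0+2+9+1 = 12.
SPT 16, LPT 21, EDD 1, FIFO 12 → minimum 1.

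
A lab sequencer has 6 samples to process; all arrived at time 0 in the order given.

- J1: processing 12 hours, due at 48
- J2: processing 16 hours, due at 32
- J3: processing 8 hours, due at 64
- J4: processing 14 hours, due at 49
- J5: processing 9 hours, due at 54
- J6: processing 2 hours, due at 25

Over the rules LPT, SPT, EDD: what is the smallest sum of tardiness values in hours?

LPT (decreasing processing time): J2 J4 J1 J5 J3 J6.
J2: 0→16, due 32, tardiness 0
J4: 16→30, due 49, tardiness 0
J1: 30→42, due 48, tardiness 0
J5: 42→51, due 54, tardiness 0
J3: 51→59, due 64, tardiness 0
J6: 59→61, due 25, tardiness 36
Sum = 0+0+0+0+0+36 = 36.
SPT (increasing processing time): J6 J3 J5 J1 J4 J2.
J6: 0→2, due 25, tardiness 0
J3: 2→10, due 64, tardiness 0
J5: 10→19, due 54, tardiness 0
J1: 19→31, due 48, tardiness 0
J4: 31→45, due 49, tardiness 0
J2: 45→61, due 32, tardiness 29
Sum = 0+0+0+0+0+29 = 29.
EDD (increasing due date): J6 J2 J1 J4 J5 J3.
J6: 0→2, due 25, tardiness 0
J2: 2→18, due 32, tardiness 0
J1: 18→30, due 48, tardiness 0
J4: 30→44, due 49, tardiness 0
J5: 44→53, due 54, tardiness 0
J3: 53→61, due 64, tardiness 0
Sum = 0+0+0+0+0+0 = 0.
LPT 36, SPT 29, EDD 0 → minimum 0.

0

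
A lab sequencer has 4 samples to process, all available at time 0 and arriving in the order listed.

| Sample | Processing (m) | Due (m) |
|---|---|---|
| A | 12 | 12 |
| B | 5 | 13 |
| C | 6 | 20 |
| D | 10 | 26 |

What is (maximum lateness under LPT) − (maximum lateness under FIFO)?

LPT (decreasing processing time): A D C B.
A: 0→12, due 12, lateness 0
D: 12→22, due 26, lateness -4
C: 22→28, due 20, lateness 8
B: 28→33, due 13, lateness 20
Maximum = 20.
FIFO (arrival order): A B C D.
A: 0→12, due 12, lateness 0
B: 12→17, due 13, lateness 4
C: 17→23, due 20, lateness 3
D: 23→33, due 26, lateness 7
Maximum = 7.
Difference = 20 − 7 = 13.

13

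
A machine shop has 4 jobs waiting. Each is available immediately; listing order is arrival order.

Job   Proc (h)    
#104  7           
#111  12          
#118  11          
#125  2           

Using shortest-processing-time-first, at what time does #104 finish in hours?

9

SPT (increasing processing time): #125 #104 #118 #111.
#125: 0→2
#104: 2→9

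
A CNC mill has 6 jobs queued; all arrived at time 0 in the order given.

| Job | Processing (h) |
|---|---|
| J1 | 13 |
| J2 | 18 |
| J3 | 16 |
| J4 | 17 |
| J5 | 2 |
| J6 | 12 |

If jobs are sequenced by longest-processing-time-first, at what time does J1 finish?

LPT (decreasing processing time): J2 J4 J3 J1 J6 J5.
J2: 0→18
J4: 18→35
J3: 35→51
J1: 51→64

64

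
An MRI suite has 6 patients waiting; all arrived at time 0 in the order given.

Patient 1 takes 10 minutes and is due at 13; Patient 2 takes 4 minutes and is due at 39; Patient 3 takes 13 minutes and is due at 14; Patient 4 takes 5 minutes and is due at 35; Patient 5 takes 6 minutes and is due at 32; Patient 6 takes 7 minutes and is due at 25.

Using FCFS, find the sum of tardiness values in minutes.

39

FIFO (arrival order): Patient 1 Patient 2 Patient 3 Patient 4 Patient 5 Patient 6.
Patient 1: 0→10, due 13, tardiness 0
Patient 2: 10→14, due 39, tardiness 0
Patient 3: 14→27, due 14, tardiness 13
Patient 4: 27→32, due 35, tardiness 0
Patient 5: 32→38, due 32, tardiness 6
Patient 6: 38→45, due 25, tardiness 20
Sum = 0+0+13+0+6+20 = 39.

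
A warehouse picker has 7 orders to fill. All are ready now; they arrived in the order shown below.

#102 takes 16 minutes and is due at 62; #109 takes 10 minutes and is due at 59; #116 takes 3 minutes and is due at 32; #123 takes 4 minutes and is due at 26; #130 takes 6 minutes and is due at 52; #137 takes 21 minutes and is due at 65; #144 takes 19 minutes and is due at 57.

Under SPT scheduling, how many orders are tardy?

2

SPT (increasing processing time): #116 #123 #130 #109 #102 #144 #137.
#116: 0→3, due 32, tardiness 0
#123: 3→7, due 26, tardiness 0
#130: 7→13, due 52, tardiness 0
#109: 13→23, due 59, tardiness 0
#102: 23→39, due 62, tardiness 0
#144: 39→58, due 57, tardiness 1
#137: 58→79, due 65, tardiness 14
Late orders: 2.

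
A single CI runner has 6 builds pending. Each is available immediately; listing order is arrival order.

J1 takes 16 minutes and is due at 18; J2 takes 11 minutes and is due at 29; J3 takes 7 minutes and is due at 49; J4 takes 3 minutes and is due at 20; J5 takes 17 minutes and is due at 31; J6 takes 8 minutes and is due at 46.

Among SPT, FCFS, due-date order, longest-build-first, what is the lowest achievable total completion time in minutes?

SPT (increasing processing time): J4 J3 J6 J2 J1 J5.
J4: 0→3
J3: 3→10
J6: 10→18
J2: 18→29
J1: 29→45
J5: 45→62
Sum = 3+10+18+29+45+62 = 167.
FIFO (arrival order): J1 J2 J3 J4 J5 J6.
J1: 0→16
J2: 16→27
J3: 27→34
J4: 34→37
J5: 37→54
J6: 54→62
Sum = 16+27+34+37+54+62 = 230.
EDD (increasing due date): J1 J4 J2 J5 J6 J3.
J1: 0→16
J4: 16→19
J2: 19→30
J5: 30→47
J6: 47→55
J3: 55→62
Sum = 16+19+30+47+55+62 = 229.
LPT (decreasing processing time): J5 J1 J2 J6 J3 J4.
J5: 0→17
J1: 17→33
J2: 33→44
J6: 44→52
J3: 52→59
J4: 59→62
Sum = 17+33+44+52+59+62 = 267.
SPT 167, FIFO 230, EDD 229, LPT 267 → minimum 167.

167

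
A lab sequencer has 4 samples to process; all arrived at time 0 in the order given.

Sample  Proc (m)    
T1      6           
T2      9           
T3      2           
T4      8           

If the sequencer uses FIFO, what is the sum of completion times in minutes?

63

FIFO (arrival order): T1 T2 T3 T4.
T1: 0→6
T2: 6→15
T3: 15→17
T4: 17→25
Sum = 6+15+17+25 = 63.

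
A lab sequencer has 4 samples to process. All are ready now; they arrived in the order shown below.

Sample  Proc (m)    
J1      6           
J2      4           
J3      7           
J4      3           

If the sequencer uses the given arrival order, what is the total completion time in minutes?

53

FIFO (arrival order): J1 J2 J3 J4.
J1: 0→6
J2: 6→10
J3: 10→17
J4: 17→20
Sum = 6+10+17+20 = 53.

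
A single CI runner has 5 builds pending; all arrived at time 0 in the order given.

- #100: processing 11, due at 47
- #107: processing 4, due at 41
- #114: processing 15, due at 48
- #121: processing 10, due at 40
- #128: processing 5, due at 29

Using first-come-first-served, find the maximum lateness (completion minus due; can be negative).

FIFO (arrival order): #100 #107 #114 #121 #128.
#100: 0→11, due 47, lateness -36
#107: 11→15, due 41, lateness -26
#114: 15→30, due 48, lateness -18
#121: 30→40, due 40, lateness 0
#128: 40→45, due 29, lateness 16
Maximum = 16.

16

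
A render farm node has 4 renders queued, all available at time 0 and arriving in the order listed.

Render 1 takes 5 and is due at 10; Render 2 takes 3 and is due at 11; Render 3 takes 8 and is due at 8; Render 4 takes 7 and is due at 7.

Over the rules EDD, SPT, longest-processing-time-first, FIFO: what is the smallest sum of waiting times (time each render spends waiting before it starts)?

26

EDD (increasing due date): Render 4 Render 3 Render 1 Render 2.
Render 4: waits 0, runs 0→7
Render 3: waits 7, runs 7→15
Render 1: waits 15, runs 15→20
Render 2: waits 20, runs 20→23
Sum = 0+7+15+20 = 42.
SPT (increasing processing time): Render 2 Render 1 Render 4 Render 3.
Render 2: waits 0, runs 0→3
Render 1: waits 3, runs 3→8
Render 4: waits 8, runs 8→15
Render 3: waits 15, runs 15→23
Sum = 0+3+8+15 = 26.
LPT (decreasing processing time): Render 3 Render 4 Render 1 Render 2.
Render 3: waits 0, runs 0→8
Render 4: waits 8, runs 8→15
Render 1: waits 15, runs 15→20
Render 2: waits 20, runs 20→23
Sum = 0+8+15+20 = 43.
FIFO (arrival order): Render 1 Render 2 Render 3 Render 4.
Render 1: waits 0, runs 0→5
Render 2: waits 5, runs 5→8
Render 3: waits 8, runs 8→16
Render 4: waits 16, runs 16→23
Sum = 0+5+8+16 = 29.
EDD 42, SPT 26, LPT 43, FIFO 29 → minimum 26.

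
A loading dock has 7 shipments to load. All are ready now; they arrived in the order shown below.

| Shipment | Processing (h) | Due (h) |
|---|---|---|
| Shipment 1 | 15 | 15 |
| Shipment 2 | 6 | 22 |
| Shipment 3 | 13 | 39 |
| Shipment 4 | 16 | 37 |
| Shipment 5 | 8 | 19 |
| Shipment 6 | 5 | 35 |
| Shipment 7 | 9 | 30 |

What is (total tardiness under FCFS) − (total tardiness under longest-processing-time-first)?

-46

FIFO (arrival order): Shipment 1 Shipment 2 Shipment 3 Shipment 4 Shipment 5 Shipment 6 Shipment 7.
Shipment 1: 0→15, due 15, tardiness 0
Shipment 2: 15→21, due 22, tardiness 0
Shipment 3: 21→34, due 39, tardiness 0
Shipment 4: 34→50, due 37, tardiness 13
Shipment 5: 50→58, due 19, tardiness 39
Shipment 6: 58→63, due 35, tardiness 28
Shipment 7: 63→72, due 30, tardiness 42
Sum = 0+0+0+13+39+28+42 = 122.
LPT (decreasing processing time): Shipment 4 Shipment 1 Shipment 3 Shipment 7 Shipment 5 Shipment 2 Shipment 6.
Shipment 4: 0→16, due 37, tardiness 0
Shipment 1: 16→31, due 15, tardiness 16
Shipment 3: 31→44, due 39, tardiness 5
Shipment 7: 44→53, due 30, tardiness 23
Shipment 5: 53→61, due 19, tardiness 42
Shipment 2: 61→67, due 22, tardiness 45
Shipment 6: 67→72, due 35, tardiness 37
Sum = 0+16+5+23+42+45+37 = 168.
Difference = 122 − 168 = -46.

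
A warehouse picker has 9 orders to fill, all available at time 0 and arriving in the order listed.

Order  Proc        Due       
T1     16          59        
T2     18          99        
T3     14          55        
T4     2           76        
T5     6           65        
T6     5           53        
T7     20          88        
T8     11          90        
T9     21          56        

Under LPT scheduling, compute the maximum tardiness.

58

LPT (decreasing processing time): T9 T7 T2 T1 T3 T8 T5 T6 T4.
T9: 0→21, due 56, tardiness 0
T7: 21→41, due 88, tardiness 0
T2: 41→59, due 99, tardiness 0
T1: 59→75, due 59, tardiness 16
T3: 75→89, due 55, tardiness 34
T8: 89→100, due 90, tardiness 10
T5: 100→106, due 65, tardiness 41
T6: 106→111, due 53, tardiness 58
T4: 111→113, due 76, tardiness 37
Maximum = 58.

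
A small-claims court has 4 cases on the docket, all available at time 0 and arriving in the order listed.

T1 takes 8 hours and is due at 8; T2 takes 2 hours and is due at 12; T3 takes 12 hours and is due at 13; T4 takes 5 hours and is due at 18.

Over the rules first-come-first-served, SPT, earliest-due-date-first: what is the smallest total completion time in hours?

51

FIFO (arrival order): T1 T2 T3 T4.
T1: 0→8
T2: 8→10
T3: 10→22
T4: 22→27
Sum = 8+10+22+27 = 67.
SPT (increasing processing time): T2 T4 T1 T3.
T2: 0→2
T4: 2→7
T1: 7→15
T3: 15→27
Sum = 2+7+15+27 = 51.
EDD (increasing due date): T1 T2 T3 T4.
T1: 0→8
T2: 8→10
T3: 10→22
T4: 22→27
Sum = 8+10+22+27 = 67.
FIFO 67, SPT 51, EDD 67 → minimum 51.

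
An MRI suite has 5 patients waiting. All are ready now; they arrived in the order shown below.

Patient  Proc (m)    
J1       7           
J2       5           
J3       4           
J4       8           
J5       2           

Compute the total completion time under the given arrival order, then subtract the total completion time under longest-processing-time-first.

-8

FIFO (arrival order): J1 J2 J3 J4 J5.
J1: 0→7
J2: 7→12
J3: 12→16
J4: 16→24
J5: 24→26
Sum = 7+12+16+24+26 = 85.
LPT (decreasing processing time): J4 J1 J2 J3 J5.
J4: 0→8
J1: 8→15
J2: 15→20
J3: 20→24
J5: 24→26
Sum = 8+15+20+24+26 = 93.
Difference = 85 − 93 = -8.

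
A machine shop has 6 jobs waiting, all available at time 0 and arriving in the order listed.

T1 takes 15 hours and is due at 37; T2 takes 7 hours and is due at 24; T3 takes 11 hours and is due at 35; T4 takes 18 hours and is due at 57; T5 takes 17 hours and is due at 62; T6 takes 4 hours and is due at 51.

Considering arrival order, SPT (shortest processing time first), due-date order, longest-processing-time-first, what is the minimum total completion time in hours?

200

FIFO (arrival order): T1 T2 T3 T4 T5 T6.
T1: 0→15
T2: 15→22
T3: 22→33
T4: 33→51
T5: 51→68
T6: 68→72
Sum = 15+22+33+51+68+72 = 261.
SPT (increasing processing time): T6 T2 T3 T1 T5 T4.
T6: 0→4
T2: 4→11
T3: 11→22
T1: 22→37
T5: 37→54
T4: 54→72
Sum = 4+11+22+37+54+72 = 200.
EDD (increasing due date): T2 T3 T1 T6 T4 T5.
T2: 0→7
T3: 7→18
T1: 18→33
T6: 33→37
T4: 37→55
T5: 55→72
Sum = 7+18+33+37+55+72 = 222.
LPT (decreasing processing time): T4 T5 T1 T3 T2 T6.
T4: 0→18
T5: 18→35
T1: 35→50
T3: 50→61
T2: 61→68
T6: 68→72
Sum = 18+35+50+61+68+72 = 304.
FIFO 261, SPT 200, EDD 222, LPT 304 → minimum 200.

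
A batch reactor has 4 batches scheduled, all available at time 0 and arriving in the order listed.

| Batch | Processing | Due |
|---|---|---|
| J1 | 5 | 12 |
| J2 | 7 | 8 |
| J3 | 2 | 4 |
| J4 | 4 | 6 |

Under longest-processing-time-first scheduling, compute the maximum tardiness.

14

LPT (decreasing processing time): J2 J1 J4 J3.
J2: 0→7, due 8, tardiness 0
J1: 7→12, due 12, tardiness 0
J4: 12→16, due 6, tardiness 10
J3: 16→18, due 4, tardiness 14
Maximum = 14.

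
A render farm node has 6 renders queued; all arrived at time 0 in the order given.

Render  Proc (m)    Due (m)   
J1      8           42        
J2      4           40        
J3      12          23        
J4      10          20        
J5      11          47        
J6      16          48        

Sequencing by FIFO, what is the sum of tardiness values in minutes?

FIFO (arrival order): J1 J2 J3 J4 J5 J6.
J1: 0→8, due 42, tardiness 0
J2: 8→12, due 40, tardiness 0
J3: 12→24, due 23, tardiness 1
J4: 24→34, due 20, tardiness 14
J5: 34→45, due 47, tardiness 0
J6: 45→61, due 48, tardiness 13
Sum = 0+0+1+14+0+13 = 28.

28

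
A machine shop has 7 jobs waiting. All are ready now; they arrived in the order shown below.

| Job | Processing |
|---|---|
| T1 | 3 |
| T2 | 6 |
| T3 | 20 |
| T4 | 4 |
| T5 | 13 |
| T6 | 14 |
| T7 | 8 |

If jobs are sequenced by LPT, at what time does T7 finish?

LPT (decreasing processing time): T3 T6 T5 T7 T2 T4 T1.
T3: 0→20
T6: 20→34
T5: 34→47
T7: 47→55

55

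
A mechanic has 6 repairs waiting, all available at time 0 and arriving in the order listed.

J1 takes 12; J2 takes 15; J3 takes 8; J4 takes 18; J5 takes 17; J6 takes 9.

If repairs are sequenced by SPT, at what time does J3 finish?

8

SPT (increasing processing time): J3 J6 J1 J2 J5 J4.
J3: 0→8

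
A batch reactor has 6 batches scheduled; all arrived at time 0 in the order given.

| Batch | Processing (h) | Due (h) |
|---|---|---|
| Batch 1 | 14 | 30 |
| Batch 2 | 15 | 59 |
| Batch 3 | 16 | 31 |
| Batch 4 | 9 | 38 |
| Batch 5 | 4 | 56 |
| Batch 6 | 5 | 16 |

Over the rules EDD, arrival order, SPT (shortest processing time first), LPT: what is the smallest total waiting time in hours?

EDD (increasing due date): Batch 6 Batch 1 Batch 3 Batch 4 Batch 5 Batch 2.
Batch 6: waits 0, runs 0→5
Batch 1: waits 5, runs 5→19
Batch 3: waits 19, runs 19→35
Batch 4: waits 35, runs 35→44
Batch 5: waits 44, runs 44→48
Batch 2: waits 48, runs 48→63
Sum = 0+5+19+35+44+48 = 151.
FIFO (arrival order): Batch 1 Batch 2 Batch 3 Batch 4 Batch 5 Batch 6.
Batch 1: waits 0, runs 0→14
Batch 2: waits 14, runs 14→29
Batch 3: waits 29, runs 29→45
Batch 4: waits 45, runs 45→54
Batch 5: waits 54, runs 54→58
Batch 6: waits 58, runs 58→63
Sum = 0+14+29+45+54+58 = 200.
SPT (increasing processing time): Batch 5 Batch 6 Batch 4 Batch 1 Batch 2 Batch 3.
Batch 5: waits 0, runs 0→4
Batch 6: waits 4, runs 4→9
Batch 4: waits 9, runs 9→18
Batch 1: waits 18, runs 18→32
Batch 2: waits 32, runs 32→47
Batch 3: waits 47, runs 47→63
Sum = 0+4+9+18+32+47 = 110.
LPT (decreasing processing time): Batch 3 Batch 2 Batch 1 Batch 4 Batch 6 Batch 5.
Batch 3: waits 0, runs 0→16
Batch 2: waits 16, runs 16→31
Batch 1: waits 31, runs 31→45
Batch 4: waits 45, runs 45→54
Batch 6: waits 54, runs 54→59
Batch 5: waits 59, runs 59→63
Sum = 0+16+31+45+54+59 = 205.
EDD 151, FIFO 200, SPT 110, LPT 205 → minimum 110.

110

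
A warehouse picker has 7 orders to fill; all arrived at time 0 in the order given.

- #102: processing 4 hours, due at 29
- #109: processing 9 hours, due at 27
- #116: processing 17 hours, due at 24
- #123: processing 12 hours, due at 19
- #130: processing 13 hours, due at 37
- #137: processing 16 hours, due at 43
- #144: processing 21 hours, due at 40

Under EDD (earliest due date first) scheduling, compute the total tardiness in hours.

132

EDD (increasing due date): #123 #116 #109 #102 #130 #144 #137.
#123: 0→12, due 19, tardiness 0
#116: 12→29, due 24, tardiness 5
#109: 29→38, due 27, tardiness 11
#102: 38→42, due 29, tardiness 13
#130: 42→55, due 37, tardiness 18
#144: 55→76, due 40, tardiness 36
#137: 76→92, due 43, tardiness 49
Sum = 0+5+11+13+18+36+49 = 132.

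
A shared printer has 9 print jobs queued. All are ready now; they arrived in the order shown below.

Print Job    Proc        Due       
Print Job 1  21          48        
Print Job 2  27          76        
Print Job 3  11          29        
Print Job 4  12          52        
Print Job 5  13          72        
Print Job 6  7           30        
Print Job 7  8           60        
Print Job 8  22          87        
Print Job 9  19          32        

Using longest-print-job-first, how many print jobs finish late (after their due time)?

LPT (decreasing processing time): Print Job 2 Print Job 8 Print Job 1 Print Job 9 Print Job 5 Print Job 4 Print Job 3 Print Job 7 Print Job 6.
Print Job 2: 0→27, due 76, tardiness 0
Print Job 8: 27→49, due 87, tardiness 0
Print Job 1: 49→70, due 48, tardiness 22
Print Job 9: 70→89, due 32, tardiness 57
Print Job 5: 89→102, due 72, tardiness 30
Print Job 4: 102→114, due 52, tardiness 62
Print Job 3: 114→125, due 29, tardiness 96
Print Job 7: 125→133, due 60, tardiness 73
Print Job 6: 133→140, due 30, tardiness 110
Late print jobs: 7.

7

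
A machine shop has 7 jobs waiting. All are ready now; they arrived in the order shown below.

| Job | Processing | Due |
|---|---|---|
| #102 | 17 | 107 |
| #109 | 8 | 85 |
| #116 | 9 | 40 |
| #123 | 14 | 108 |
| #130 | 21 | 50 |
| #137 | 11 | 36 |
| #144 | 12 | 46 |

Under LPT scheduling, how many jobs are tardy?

LPT (decreasing processing time): #130 #102 #123 #144 #137 #116 #109.
#130: 0→21, due 50, tardiness 0
#102: 21→38, due 107, tardiness 0
#123: 38→52, due 108, tardiness 0
#144: 52→64, due 46, tardiness 18
#137: 64→75, due 36, tardiness 39
#116: 75→84, due 40, tardiness 44
#109: 84→92, due 85, tardiness 7
Late jobs: 4.

4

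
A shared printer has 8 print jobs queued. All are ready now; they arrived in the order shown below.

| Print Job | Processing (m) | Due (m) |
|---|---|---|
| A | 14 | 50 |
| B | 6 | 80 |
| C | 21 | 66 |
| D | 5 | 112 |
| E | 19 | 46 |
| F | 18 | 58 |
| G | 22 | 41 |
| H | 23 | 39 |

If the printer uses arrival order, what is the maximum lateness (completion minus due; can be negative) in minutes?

89

FIFO (arrival order): A B C D E F G H.
A: 0→14, due 50, lateness -36
B: 14→20, due 80, lateness -60
C: 20→41, due 66, lateness -25
D: 41→46, due 112, lateness -66
E: 46→65, due 46, lateness 19
F: 65→83, due 58, lateness 25
G: 83→105, due 41, lateness 64
H: 105→128, due 39, lateness 89
Maximum = 89.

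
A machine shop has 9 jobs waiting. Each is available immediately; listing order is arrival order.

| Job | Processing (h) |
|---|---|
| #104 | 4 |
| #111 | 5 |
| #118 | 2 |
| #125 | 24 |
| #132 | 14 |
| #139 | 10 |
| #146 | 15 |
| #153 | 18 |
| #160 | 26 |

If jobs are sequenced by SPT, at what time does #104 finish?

6

SPT (increasing processing time): #118 #104 #111 #139 #132 #146 #153 #125 #160.
#118: 0→2
#104: 2→6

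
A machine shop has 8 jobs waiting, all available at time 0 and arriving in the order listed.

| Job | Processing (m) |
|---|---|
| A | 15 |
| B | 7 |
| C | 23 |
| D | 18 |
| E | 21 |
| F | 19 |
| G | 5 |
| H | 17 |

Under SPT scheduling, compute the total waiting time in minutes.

SPT (increasing processing time): G B A H D F E C.
G: waits 0, runs 0→5
B: waits 5, runs 5→12
A: waits 12, runs 12→27
H: waits 27, runs 27→44
D: waits 44, runs 44→62
F: waits 62, runs 62→81
E: waits 81, runs 81→102
C: waits 102, runs 102→125
Sum = 0+5+12+27+44+62+81+102 = 333.

333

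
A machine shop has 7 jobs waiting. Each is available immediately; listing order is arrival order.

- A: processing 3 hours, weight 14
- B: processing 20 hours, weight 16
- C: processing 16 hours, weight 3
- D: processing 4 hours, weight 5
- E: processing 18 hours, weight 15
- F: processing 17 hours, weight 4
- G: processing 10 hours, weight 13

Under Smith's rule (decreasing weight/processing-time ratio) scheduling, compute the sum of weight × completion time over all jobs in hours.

WSPT (decreasing weight/processing-time ratio): A G D E B F C.
A: finishes 3, weight 14, w·C = 42
G: finishes 13, weight 13, w·C = 169
D: finishes 17, weight 5, w·C = 85
E: finishes 35, weight 15, w·C = 525
B: finishes 55, weight 16, w·C = 880
F: finishes 72, weight 4, w·C = 288
C: finishes 88, weight 3, w·C = 264
Sum = 42+169+85+525+880+288+264 = 2253.

2253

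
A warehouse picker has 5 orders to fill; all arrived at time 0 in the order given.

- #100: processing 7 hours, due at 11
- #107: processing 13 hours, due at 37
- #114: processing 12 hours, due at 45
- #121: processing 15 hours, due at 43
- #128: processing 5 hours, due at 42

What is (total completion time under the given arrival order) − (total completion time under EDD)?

14

FIFO (arrival order): #100 #107 #114 #121 #128.
#100: 0→7
#107: 7→20
#114: 20→32
#121: 32→47
#128: 47→52
Sum = 7+20+32+47+52 = 158.
EDD (increasing due date): #100 #107 #128 #121 #114.
#100: 0→7
#107: 7→20
#128: 20→25
#121: 25→40
#114: 40→52
Sum = 7+20+25+40+52 = 144.
Difference = 158 − 144 = 14.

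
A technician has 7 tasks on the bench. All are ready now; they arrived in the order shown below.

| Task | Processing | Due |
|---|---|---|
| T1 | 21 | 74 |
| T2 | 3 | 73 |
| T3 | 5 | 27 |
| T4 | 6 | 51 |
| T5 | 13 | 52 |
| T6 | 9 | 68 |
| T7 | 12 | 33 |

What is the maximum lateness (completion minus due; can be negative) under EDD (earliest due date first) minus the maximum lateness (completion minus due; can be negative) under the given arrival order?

-41

EDD (increasing due date): T3 T7 T4 T5 T6 T2 T1.
T3: 0→5, due 27, lateness -22
T7: 5→17, due 33, lateness -16
T4: 17→23, due 51, lateness -28
T5: 23→36, due 52, lateness -16
T6: 36→45, due 68, lateness -23
T2: 45→48, due 73, lateness -25
T1: 48→69, due 74, lateness -5
Maximum = -5.
FIFO (arrival order): T1 T2 T3 T4 T5 T6 T7.
T1: 0→21, due 74, lateness -53
T2: 21→24, due 73, lateness -49
T3: 24→29, due 27, lateness 2
T4: 29→35, due 51, lateness -16
T5: 35→48, due 52, lateness -4
T6: 48→57, due 68, lateness -11
T7: 57→69, due 33, lateness 36
Maximum = 36.
Difference = -5 − 36 = -41.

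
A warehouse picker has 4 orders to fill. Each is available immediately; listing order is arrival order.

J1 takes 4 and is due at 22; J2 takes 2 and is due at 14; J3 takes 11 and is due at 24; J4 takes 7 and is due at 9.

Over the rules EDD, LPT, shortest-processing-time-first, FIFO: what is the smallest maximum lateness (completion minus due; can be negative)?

EDD (increasing due date): J4 J2 J1 J3.
J4: 0→7, due 9, lateness -2
J2: 7→9, due 14, lateness -5
J1: 9→13, due 22, lateness -9
J3: 13→24, due 24, lateness 0
Maximum = 0.
LPT (decreasing processing time): J3 J4 J1 J2.
J3: 0→11, due 24, lateness -13
J4: 11→18, due 9, lateness 9
J1: 18→22, due 22, lateness 0
J2: 22→24, due 14, lateness 10
Maximum = 10.
SPT (increasing processing time): J2 J1 J4 J3.
J2: 0→2, due 14, lateness -12
J1: 2→6, due 22, lateness -16
J4: 6→13, due 9, lateness 4
J3: 13→24, due 24, lateness 0
Maximum = 4.
FIFO (arrival order): J1 J2 J3 J4.
J1: 0→4, due 22, lateness -18
J2: 4→6, due 14, lateness -8
J3: 6→17, due 24, lateness -7
J4: 17→24, due 9, lateness 15
Maximum = 15.
EDD 0, LPT 10, SPT 4, FIFO 15 → minimum 0.

0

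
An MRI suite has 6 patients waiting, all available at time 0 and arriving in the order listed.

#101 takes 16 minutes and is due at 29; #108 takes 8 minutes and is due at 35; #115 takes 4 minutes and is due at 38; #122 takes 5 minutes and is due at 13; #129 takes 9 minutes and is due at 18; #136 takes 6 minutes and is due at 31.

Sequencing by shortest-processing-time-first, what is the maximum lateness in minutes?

19

SPT (increasing processing time): #115 #122 #136 #108 #129 #101.
#115: 0→4, due 38, lateness -34
#122: 4→9, due 13, lateness -4
#136: 9→15, due 31, lateness -16
#108: 15→23, due 35, lateness -12
#129: 23→32, due 18, lateness 14
#101: 32→48, due 29, lateness 19
Maximum = 19.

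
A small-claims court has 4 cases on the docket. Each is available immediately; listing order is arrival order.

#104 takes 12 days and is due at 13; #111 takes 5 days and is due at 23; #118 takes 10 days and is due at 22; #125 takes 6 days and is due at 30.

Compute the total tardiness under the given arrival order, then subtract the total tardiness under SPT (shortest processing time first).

FIFO (arrival order): #104 #111 #118 #125.
#104: 0→12, due 13, tardiness 0
#111: 12→17, due 23, tardiness 0
#118: 17→27, due 22, tardiness 5
#125: 27→33, due 30, tardiness 3
Sum = 0+0+5+3 = 8.
SPT (increasing processing time): #111 #125 #118 #104.
#111: 0→5, due 23, tardiness 0
#125: 5→11, due 30, tardiness 0
#118: 11→21, due 22, tardiness 0
#104: 21→33, due 13, tardiness 20
Sum = 0+0+0+20 = 20.
Difference = 8 − 20 = -12.

-12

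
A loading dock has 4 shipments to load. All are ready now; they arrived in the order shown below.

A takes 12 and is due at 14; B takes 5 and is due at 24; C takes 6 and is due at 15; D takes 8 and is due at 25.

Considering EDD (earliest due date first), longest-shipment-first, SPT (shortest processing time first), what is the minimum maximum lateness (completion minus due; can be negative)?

EDD (increasing due date): A C B D.
A: 0→12, due 14, lateness -2
C: 12→18, due 15, lateness 3
B: 18→23, due 24, lateness -1
D: 23→31, due 25, lateness 6
Maximum = 6.
LPT (decreasing processing time): A D C B.
A: 0→12, due 14, lateness -2
D: 12→20, due 25, lateness -5
C: 20→26, due 15, lateness 11
B: 26→31, due 24, lateness 7
Maximum = 11.
SPT (increasing processing time): B C D A.
B: 0→5, due 24, lateness -19
C: 5→11, due 15, lateness -4
D: 11→19, due 25, lateness -6
A: 19→31, due 14, lateness 17
Maximum = 17.
EDD 6, LPT 11, SPT 17 → minimum 6.

6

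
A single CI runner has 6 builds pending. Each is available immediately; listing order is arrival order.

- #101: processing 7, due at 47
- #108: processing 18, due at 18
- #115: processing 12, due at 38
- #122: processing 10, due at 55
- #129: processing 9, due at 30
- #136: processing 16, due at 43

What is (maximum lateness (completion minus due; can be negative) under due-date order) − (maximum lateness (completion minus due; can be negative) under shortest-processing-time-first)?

EDD (increasing due date): #108 #129 #115 #136 #101 #122.
#108: 0→18, due 18, lateness 0
#129: 18→27, due 30, lateness -3
#115: 27→39, due 38, lateness 1
#136: 39→55, due 43, lateness 12
#101: 55→62, due 47, lateness 15
#122: 62→72, due 55, lateness 17
Maximum = 17.
SPT (increasing processing time): #101 #129 #122 #115 #136 #108.
#101: 0→7, due 47, lateness -40
#129: 7→16, due 30, lateness -14
#122: 16→26, due 55, lateness -29
#115: 26→38, due 38, lateness 0
#136: 38→54, due 43, lateness 11
#108: 54→72, due 18, lateness 54
Maximum = 54.
Difference = 17 − 54 = -37.

-37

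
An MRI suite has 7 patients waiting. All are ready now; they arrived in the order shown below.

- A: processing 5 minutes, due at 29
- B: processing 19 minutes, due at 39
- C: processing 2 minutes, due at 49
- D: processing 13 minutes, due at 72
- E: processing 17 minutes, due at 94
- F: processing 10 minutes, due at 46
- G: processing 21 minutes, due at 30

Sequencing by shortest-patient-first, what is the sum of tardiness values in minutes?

SPT (increasing processing time): C A F D E B G.
C: 0→2, due 49, tardiness 0
A: 2→7, due 29, tardiness 0
F: 7→17, due 46, tardiness 0
D: 17→30, due 72, tardiness 0
E: 30→47, due 94, tardiness 0
B: 47→66, due 39, tardiness 27
G: 66→87, due 30, tardiness 57
Sum = 0+0+0+0+0+27+57 = 84.

84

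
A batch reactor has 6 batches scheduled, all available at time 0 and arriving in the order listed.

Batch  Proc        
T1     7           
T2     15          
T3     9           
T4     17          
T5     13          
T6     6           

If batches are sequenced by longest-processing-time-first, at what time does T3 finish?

LPT (decreasing processing time): T4 T2 T5 T3 T1 T6.
T4: 0→17
T2: 17→32
T5: 32→45
T3: 45→54

54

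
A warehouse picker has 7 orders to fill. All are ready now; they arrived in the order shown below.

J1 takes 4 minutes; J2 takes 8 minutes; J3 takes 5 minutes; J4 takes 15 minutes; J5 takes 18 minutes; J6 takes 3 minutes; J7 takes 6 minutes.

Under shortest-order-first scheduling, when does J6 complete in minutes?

SPT (increasing processing time): J6 J1 J3 J7 J2 J4 J5.
J6: 0→3

3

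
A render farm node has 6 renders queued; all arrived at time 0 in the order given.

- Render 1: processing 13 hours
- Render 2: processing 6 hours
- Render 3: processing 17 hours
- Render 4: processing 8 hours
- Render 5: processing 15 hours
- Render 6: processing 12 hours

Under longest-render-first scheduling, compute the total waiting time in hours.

LPT (decreasing processing time): Render 3 Render 5 Render 1 Render 6 Render 4 Render 2.
Render 3: waits 0, runs 0→17
Render 5: waits 17, runs 17→32
Render 1: waits 32, runs 32→45
Render 6: waits 45, runs 45→57
Render 4: waits 57, runs 57→65
Render 2: waits 65, runs 65→71
Sum = 0+17+32+45+57+65 = 216.

216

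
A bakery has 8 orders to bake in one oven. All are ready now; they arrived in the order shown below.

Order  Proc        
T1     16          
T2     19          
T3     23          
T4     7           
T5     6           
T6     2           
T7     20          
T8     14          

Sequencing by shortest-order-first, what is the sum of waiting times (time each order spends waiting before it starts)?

247

SPT (increasing processing time): T6 T5 T4 T8 T1 T2 T7 T3.
T6: waits 0, runs 0→2
T5: waits 2, runs 2→8
T4: waits 8, runs 8→15
T8: waits 15, runs 15→29
T1: waits 29, runs 29→45
T2: waits 45, runs 45→64
T7: waits 64, runs 64→84
T3: waits 84, runs 84→107
Sum = 0+2+8+15+29+45+64+84 = 247.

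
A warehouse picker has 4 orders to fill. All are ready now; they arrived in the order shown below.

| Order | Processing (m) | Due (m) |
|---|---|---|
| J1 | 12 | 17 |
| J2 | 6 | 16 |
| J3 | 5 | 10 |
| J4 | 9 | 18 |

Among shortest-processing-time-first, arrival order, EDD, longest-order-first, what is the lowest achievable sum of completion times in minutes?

68

SPT (increasing processing time): J3 J2 J4 J1.
J3: 0→5
J2: 5→11
J4: 11→20
J1: 20→32
Sum = 5+11+20+32 = 68.
FIFO (arrival order): J1 J2 J3 J4.
J1: 0→12
J2: 12→18
J3: 18→23
J4: 23→32
Sum = 12+18+23+32 = 85.
EDD (increasing due date): J3 J2 J1 J4.
J3: 0→5
J2: 5→11
J1: 11→23
J4: 23→32
Sum = 5+11+23+32 = 71.
LPT (decreasing processing time): J1 J4 J2 J3.
J1: 0→12
J4: 12→21
J2: 21→27
J3: 27→32
Sum = 12+21+27+32 = 92.
SPT 68, FIFO 85, EDD 71, LPT 92 → minimum 68.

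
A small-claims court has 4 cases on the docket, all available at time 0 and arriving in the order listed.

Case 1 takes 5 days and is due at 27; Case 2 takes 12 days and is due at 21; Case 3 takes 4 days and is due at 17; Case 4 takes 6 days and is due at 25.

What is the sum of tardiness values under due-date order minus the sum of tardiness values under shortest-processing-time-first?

-6

EDD (increasing due date): Case 3 Case 2 Case 4 Case 1.
Case 3: 0→4, due 17, tardiness 0
Case 2: 4→16, due 21, tardiness 0
Case 4: 16→22, due 25, tardiness 0
Case 1: 22→27, due 27, tardiness 0
Sum = 0+0+0+0 = 0.
SPT (increasing processing time): Case 3 Case 1 Case 4 Case 2.
Case 3: 0→4, due 17, tardiness 0
Case 1: 4→9, due 27, tardiness 0
Case 4: 9→15, due 25, tardiness 0
Case 2: 15→27, due 21, tardiness 6
Sum = 0+0+0+6 = 6.
Difference = 0 − 6 = -6.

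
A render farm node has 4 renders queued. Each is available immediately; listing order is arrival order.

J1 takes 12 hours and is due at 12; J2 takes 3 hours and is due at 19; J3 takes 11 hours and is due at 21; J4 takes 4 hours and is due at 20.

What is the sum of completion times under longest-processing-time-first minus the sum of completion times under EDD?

LPT (decreasing processing time): J1 J3 J4 J2.
J1: 0→12
J3: 12→23
J4: 23→27
J2: 27→30
Sum = 12+23+27+30 = 92.
EDD (increasing due date): J1 J2 J4 J3.
J1: 0→12
J2: 12→15
J4: 15→19
J3: 19→30
Sum = 12+15+19+30 = 76.
Difference = 92 − 76 = 16.

16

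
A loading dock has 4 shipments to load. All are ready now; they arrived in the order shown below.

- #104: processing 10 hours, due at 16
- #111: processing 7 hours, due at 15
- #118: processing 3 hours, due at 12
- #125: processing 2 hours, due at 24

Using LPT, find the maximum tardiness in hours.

LPT (decreasing processing time): #104 #111 #118 #125.
#104: 0→10, due 16, tardiness 0
#111: 10→17, due 15, tardiness 2
#118: 17→20, due 12, tardiness 8
#125: 20→22, due 24, tardiness 0
Maximum = 8.

8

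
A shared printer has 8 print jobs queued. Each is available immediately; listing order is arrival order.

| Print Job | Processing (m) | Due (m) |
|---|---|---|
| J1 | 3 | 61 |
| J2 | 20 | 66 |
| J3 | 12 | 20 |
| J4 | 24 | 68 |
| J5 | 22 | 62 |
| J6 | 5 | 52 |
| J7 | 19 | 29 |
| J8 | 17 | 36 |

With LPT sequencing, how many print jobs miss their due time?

5

LPT (decreasing processing time): J4 J5 J2 J7 J8 J3 J6 J1.
J4: 0→24, due 68, tardiness 0
J5: 24→46, due 62, tardiness 0
J2: 46→66, due 66, tardiness 0
J7: 66→85, due 29, tardiness 56
J8: 85→102, due 36, tardiness 66
J3: 102→114, due 20, tardiness 94
J6: 114→119, due 52, tardiness 67
J1: 119→122, due 61, tardiness 61
Late print jobs: 5.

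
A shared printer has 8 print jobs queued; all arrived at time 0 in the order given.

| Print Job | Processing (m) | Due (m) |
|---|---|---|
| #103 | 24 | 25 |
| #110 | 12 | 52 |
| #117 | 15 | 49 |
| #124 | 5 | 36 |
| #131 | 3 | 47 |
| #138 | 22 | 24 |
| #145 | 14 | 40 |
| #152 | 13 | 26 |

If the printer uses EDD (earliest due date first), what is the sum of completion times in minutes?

EDD (increasing due date): #138 #103 #152 #124 #145 #131 #117 #110.
#138: 0→22
#103: 22→46
#152: 46→59
#124: 59→64
#145: 64→78
#131: 78→81
#117: 81→96
#110: 96→108
Sum = 22+46+59+64+78+81+96+108 = 554.

554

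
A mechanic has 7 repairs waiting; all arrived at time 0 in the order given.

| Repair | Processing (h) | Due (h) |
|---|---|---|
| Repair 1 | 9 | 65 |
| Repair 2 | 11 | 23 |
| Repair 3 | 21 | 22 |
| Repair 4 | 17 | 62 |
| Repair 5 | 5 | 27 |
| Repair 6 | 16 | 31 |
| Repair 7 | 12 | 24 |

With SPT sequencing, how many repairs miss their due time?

SPT (increasing processing time): Repair 5 Repair 1 Repair 2 Repair 7 Repair 6 Repair 4 Repair 3.
Repair 5: 0→5, due 27, tardiness 0
Repair 1: 5→14, due 65, tardiness 0
Repair 2: 14→25, due 23, tardiness 2
Repair 7: 25→37, due 24, tardiness 13
Repair 6: 37→53, due 31, tardiness 22
Repair 4: 53→70, due 62, tardiness 8
Repair 3: 70→91, due 22, tardiness 69
Late repairs: 5.

5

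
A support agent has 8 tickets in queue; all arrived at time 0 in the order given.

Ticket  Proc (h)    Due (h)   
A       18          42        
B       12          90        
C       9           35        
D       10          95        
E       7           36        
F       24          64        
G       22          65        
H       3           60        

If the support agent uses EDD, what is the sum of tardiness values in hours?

EDD (increasing due date): C E A H F G B D.
C: 0→9, due 35, tardiness 0
E: 9→16, due 36, tardiness 0
A: 16→34, due 42, tardiness 0
H: 34→37, due 60, tardiness 0
F: 37→61, due 64, tardiness 0
G: 61→83, due 65, tardiness 18
B: 83→95, due 90, tardiness 5
D: 95→105, due 95, tardiness 10
Sum = 0+0+0+0+0+18+5+10 = 33.

33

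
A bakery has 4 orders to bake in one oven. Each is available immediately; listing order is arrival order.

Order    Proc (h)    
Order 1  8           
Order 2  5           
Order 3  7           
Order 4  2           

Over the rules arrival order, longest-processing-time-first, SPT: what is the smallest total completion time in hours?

FIFO (arrival order): Order 1 Order 2 Order 3 Order 4.
Order 1: 0→8
Order 2: 8→13
Order 3: 13→20
Order 4: 20→22
Sum = 8+13+20+22 = 63.
LPT (decreasing processing time): Order 1 Order 3 Order 2 Order 4.
Order 1: 0→8
Order 3: 8→15
Order 2: 15→20
Order 4: 20→22
Sum = 8+15+20+22 = 65.
SPT (increasing processing time): Order 4 Order 2 Order 3 Order 1.
Order 4: 0→2
Order 2: 2→7
Order 3: 7→14
Order 1: 14→22
Sum = 2+7+14+22 = 45.
FIFO 63, LPT 65, SPT 45 → minimum 45.

45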